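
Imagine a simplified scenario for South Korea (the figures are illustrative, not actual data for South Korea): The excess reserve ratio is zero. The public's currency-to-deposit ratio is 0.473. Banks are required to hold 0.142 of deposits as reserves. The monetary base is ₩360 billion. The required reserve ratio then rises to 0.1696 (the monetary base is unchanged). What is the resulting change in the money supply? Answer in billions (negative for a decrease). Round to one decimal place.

-37.0 billion

Initially m₁ = (1 + 0.473) / (0.142 + 0.473) ≈ 2.39512, so M₁ = 2.39512 × 360 = 862.2432 billion.
After the change m₂ = (1 + 0.473) / (0.1696 + 0.473) ≈ 2.29225, so M₂ = 2.29225 × 360 = 825.21 billion.
ΔM = M₂ − M₁ = 825.21 − 862.2432 = -37.0332 billion.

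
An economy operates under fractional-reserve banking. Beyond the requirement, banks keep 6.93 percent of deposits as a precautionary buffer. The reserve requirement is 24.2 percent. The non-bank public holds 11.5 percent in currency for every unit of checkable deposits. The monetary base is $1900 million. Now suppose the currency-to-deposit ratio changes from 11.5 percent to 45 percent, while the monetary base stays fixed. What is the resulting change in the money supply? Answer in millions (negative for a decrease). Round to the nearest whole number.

Initially m₁ = (1 + 0.115) / (0.242 + 0.0693 + 0.115) ≈ 2.61553, so M₁ = 2.61553 × 1900 = 4969.507 million.
After the change m₂ = (1 + 0.45) / (0.242 + 0.0693 + 0.45) ≈ 1.90464, so M₂ = 1.90464 × 1900 = 3618.816 million.
ΔM = M₂ − M₁ = 3618.816 − 4969.507 = -1350.691 million.

-1351 million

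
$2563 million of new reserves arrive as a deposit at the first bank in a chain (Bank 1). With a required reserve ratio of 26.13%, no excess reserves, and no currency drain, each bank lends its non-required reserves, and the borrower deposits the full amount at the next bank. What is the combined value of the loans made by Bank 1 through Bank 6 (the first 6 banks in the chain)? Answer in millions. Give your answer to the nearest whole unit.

$6068 million

Bank i lends (1 − rr)^i of the original deposit: Bank 1 lends 2563·0.7387 = 1893.2881, Bank 2 lends 2563·0.7387² ≈ 1398.5719, and so on.
Summing a geometric series: total = 2563·[0.7387·(1 − 0.7387^6) / (1 − 0.7387)] ≈ 6068.3525 million.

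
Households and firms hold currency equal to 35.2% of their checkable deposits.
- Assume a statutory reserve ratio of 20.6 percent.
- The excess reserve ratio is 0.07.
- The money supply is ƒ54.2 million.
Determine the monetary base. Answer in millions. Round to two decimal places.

The money multiplier is m = (1 + c) / (rr + e + c) = (1 + 0.352) / (0.206 + 0.07 + 0.352) ≈ 2.15287.
MB = M / m = 54.2 / 2.15287 ≈ 25.1757 million.

ƒ25.18 million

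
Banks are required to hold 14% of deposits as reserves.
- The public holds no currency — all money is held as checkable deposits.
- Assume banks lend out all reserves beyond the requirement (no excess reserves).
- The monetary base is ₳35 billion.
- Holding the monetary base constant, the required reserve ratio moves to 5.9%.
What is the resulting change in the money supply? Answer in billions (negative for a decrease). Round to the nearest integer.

Initially m₁ = 1 / (0.14) ≈ 7.1429, so M₁ = 7.1429 × 35 = 250.0015 billion.
After the change m₂ = 1 / (0.059) ≈ 16.9492, so M₂ = 16.9492 × 35 = 593.222 billion.
ΔM = M₂ − M₁ = 593.222 − 250.0015 = 343.2205 billion.

₳343 billion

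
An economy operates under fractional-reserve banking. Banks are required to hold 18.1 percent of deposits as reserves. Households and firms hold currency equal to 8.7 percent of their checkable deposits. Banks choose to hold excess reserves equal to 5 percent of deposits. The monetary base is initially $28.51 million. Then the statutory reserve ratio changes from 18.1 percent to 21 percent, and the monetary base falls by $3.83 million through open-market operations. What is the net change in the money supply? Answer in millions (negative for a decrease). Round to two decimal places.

-20.14 million

Before: m₁ = (1 + 0.087) / (0.181 + 0.05 + 0.087) ≈ 3.41824, MB₁ = 28.51, so M₁ = 3.41824 × 28.51 ≈ 97.454 million.
After: m₂ = (1 + 0.087) / (0.21 + 0.05 + 0.087) ≈ 3.13256, MB₂ = 28.51 − 3.83 = 24.68, so M₂ = 3.13256 × 24.68 ≈ 77.3116 million.
ΔM = M₂ − M₁ = 77.3116 − 97.454 = -20.1424 million.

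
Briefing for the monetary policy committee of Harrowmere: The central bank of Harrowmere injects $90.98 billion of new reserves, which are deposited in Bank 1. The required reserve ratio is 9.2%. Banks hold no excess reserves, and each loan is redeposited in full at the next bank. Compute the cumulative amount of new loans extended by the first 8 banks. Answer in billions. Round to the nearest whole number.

$483 billion

Bank i lends (1 − rr)^i of the original deposit: Bank 1 lends 90.98·0.9080 ≈ 82.6098, Bank 2 lends 90.98·0.9080² ≈ 75.0097, and so on.
Summing a geometric series: total = 90.98·[0.9080·(1 − 0.9080^8) / (1 − 0.9080)] ≈ 483.0452 billion.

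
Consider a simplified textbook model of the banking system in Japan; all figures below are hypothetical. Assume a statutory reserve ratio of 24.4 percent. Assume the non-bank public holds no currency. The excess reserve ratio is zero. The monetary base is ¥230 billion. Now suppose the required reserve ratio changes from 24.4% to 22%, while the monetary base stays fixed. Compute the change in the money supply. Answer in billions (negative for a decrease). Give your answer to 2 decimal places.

¥102.83 billion

Initially m₁ = 1 / (0.244) ≈ 4.098361, so M₁ = 4.098361 × 230 ≈ 942.623 billion.
After the change m₂ = 1 / (0.22) ≈ 4.545455, so M₂ = 4.545455 × 230 ≈ 1045.4546 billion.
ΔM = M₂ − M₁ = 1045.4546 − 942.623 = 102.8316 billion.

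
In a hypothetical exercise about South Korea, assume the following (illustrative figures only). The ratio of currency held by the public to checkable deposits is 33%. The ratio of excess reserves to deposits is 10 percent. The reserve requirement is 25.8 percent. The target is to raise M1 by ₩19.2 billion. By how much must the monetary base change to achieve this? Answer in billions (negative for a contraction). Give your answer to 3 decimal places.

₩9.932 billion

The money multiplier is m = (1 + c) / (rr + e + c) = (1 + 0.33) / (0.258 + 0.1 + 0.33) ≈ 1.933140.
ΔMB = ΔM / m = (+19.2) / 1.933140 ≈ 9.932 billion.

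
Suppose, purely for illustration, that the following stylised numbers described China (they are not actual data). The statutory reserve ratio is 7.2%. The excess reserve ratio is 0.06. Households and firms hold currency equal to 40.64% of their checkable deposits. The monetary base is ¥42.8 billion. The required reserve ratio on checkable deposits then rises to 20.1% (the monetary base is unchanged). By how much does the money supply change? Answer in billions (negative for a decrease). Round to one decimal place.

-21.6 billion

Initially m₁ = (1 + 0.4064) / (0.072 + 0.06 + 0.4064) ≈ 2.6122, so M₁ = 2.6122 × 42.8 ≈ 111.8022 billion.
After the change m₂ = (1 + 0.4064) / (0.201 + 0.06 + 0.4064) ≈ 2.1073, so M₂ = 2.1073 × 42.8 ≈ 90.1924 billion.
ΔM = M₂ − M₁ = 90.1924 − 111.8022 = -21.6098 billion.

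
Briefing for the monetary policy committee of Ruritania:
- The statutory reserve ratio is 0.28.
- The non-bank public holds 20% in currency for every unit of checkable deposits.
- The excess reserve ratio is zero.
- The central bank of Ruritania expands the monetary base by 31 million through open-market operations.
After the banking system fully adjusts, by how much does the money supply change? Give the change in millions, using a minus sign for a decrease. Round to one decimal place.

The money multiplier is m = (1 + c) / (rr + c) = (1 + 0.2) / (0.28 + 0.2) = 2.5.
The purchase adds 31 million of base, so ΔM = m × ΔMB = 2.5 × (+31) = 77.5 million.

77.5 million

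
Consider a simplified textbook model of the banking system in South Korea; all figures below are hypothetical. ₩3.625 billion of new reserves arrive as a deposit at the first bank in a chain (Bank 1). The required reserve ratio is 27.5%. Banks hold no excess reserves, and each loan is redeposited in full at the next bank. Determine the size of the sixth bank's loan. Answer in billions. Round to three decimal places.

₩0.526 billion

Each bank lends a fraction (1 − rr) = 0.7250 of the deposit it receives, so Bank 6 receives 3.625·0.7250^5 and lends 3.625·0.7250^6 ≈ 0.5264 billion.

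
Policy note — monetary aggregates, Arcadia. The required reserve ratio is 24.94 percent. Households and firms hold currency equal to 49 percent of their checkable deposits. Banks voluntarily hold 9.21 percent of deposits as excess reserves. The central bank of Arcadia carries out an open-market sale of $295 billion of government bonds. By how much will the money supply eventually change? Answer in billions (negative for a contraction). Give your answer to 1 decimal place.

-528.6 billion

The money multiplier is m = (1 + c) / (rr + e + c) = (1 + 0.49) / (0.2494 + 0.0921 + 0.49) ≈ 1.79194.
The sale removes 295 billion of base, so ΔM = m × ΔMB = 1.79194 × (−295) = -528.6223 billion.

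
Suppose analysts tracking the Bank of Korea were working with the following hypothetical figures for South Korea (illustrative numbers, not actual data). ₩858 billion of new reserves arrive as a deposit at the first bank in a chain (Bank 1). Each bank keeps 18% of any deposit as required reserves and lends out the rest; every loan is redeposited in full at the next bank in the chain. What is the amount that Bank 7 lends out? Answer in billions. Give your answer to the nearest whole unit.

₩214 billion

Each bank lends a fraction (1 − rr) = 0.8200 of the deposit it receives, so Bank 7 receives 858·0.8200^6 and lends 858·0.8200^7 ≈ 213.8869 billion.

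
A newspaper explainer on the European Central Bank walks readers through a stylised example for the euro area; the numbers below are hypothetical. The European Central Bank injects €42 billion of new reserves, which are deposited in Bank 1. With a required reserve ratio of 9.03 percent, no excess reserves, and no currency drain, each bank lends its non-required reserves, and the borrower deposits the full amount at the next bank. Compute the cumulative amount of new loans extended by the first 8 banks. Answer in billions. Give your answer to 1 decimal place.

Bank i lends (1 − rr)^i of the original deposit: Bank 1 lends 42·0.9097 = 38.2074, Bank 2 lends 42·0.9097² ≈ 34.7573, and so on.
Summing a geometric series: total = 42·[0.9097·(1 − 0.9097^8) / (1 − 0.9097)] ≈ 224.6689 billion.

€224.7 billion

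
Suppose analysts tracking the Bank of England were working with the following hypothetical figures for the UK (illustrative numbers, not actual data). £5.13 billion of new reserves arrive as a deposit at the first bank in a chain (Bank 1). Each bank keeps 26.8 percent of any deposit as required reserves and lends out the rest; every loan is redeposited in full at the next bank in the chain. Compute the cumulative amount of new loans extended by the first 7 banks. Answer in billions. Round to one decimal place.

£12.4 billion

Bank i lends (1 − rr)^i of the original deposit: Bank 1 lends 5.13·0.7320 ≈ 3.7552, Bank 2 lends 5.13·0.7320² ≈ 2.7488, and so on.
Summing a geometric series: total = 5.13·[0.7320·(1 − 0.7320^7) / (1 − 0.7320)] ≈ 12.4339 billion.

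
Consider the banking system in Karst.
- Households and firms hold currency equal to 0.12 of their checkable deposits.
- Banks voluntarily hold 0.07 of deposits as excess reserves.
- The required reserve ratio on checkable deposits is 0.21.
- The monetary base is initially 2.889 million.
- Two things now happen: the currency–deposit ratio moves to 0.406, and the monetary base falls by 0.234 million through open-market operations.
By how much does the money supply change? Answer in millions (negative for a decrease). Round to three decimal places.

-2.648 million

Before: m₁ = (1 + 0.12) / (0.21 + 0.07 + 0.12) = 2.8, MB₁ = 2.889, so M₁ = 2.8 × 2.889 = 8.0892 million.
After: m₂ = (1 + 0.406) / (0.21 + 0.07 + 0.406) ≈ 2.04956, MB₂ = 2.889 − 0.234 = 2.655, so M₂ = 2.04956 × 2.655 ≈ 5.4416 million.
ΔM = M₂ − M₁ = 5.4416 − 8.0892 = -2.6476 million.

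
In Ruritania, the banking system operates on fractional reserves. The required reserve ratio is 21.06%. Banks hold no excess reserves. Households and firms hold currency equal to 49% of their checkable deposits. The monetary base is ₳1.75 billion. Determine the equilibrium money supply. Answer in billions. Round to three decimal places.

₳3.722 billion

The money multiplier is m = (1 + c) / (rr + c) = (1 + 0.49) / (0.2106 + 0.49) ≈ 2.12675.
So M = m × MB = 2.12675 × 1.75 ≈ 3.7218 billion.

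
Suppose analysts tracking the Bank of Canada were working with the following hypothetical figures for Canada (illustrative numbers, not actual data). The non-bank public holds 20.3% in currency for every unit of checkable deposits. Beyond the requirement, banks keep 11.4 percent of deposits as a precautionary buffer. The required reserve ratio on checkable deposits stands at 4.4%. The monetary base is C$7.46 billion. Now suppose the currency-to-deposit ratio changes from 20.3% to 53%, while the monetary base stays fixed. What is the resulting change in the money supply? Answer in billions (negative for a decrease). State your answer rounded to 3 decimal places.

-8.270 billion

Initially m₁ = (1 + 0.203) / (0.044 + 0.114 + 0.203) ≈ 3.33241, so M₁ = 3.33241 × 7.46 ≈ 24.8598 billion.
After the change m₂ = (1 + 0.53) / (0.044 + 0.114 + 0.53) ≈ 2.22384, so M₂ = 2.22384 × 7.46 ≈ 16.5898 billion.
ΔM = M₂ − M₁ = 16.5898 − 24.8598 = -8.27 billion.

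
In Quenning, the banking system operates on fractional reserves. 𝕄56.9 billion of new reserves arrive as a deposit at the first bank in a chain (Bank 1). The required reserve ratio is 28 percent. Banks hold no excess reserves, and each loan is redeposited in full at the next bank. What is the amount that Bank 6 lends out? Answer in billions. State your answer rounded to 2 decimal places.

𝕄7.93 billion

Each bank lends a fraction (1 − rr) = 0.7200 of the deposit it receives, so Bank 6 receives 56.9·0.7200^5 and lends 56.9·0.7200^6 ≈ 7.9270 billion.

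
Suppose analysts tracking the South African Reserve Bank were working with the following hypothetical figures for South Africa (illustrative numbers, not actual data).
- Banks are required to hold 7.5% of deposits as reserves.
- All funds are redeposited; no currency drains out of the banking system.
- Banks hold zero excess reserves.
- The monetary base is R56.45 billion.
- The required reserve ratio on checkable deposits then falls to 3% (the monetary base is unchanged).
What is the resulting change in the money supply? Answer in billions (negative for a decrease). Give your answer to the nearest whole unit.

R1129 billion

Initially m₁ = 1 / (0.075) ≈ 13.3333, so M₁ = 13.3333 × 56.45 ≈ 752.6648 billion.
After the change m₂ = 1 / (0.03) ≈ 33.3333, so M₂ = 33.3333 × 56.45 ≈ 1881.6648 billion.
ΔM = M₂ − M₁ = 1881.6648 − 752.6648 = 1129 billion.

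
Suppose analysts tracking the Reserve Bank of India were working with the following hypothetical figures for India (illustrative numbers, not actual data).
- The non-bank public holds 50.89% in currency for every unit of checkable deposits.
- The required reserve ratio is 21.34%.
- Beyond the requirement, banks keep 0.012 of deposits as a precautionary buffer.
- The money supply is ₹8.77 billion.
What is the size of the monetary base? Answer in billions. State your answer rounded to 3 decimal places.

₹4.268 billion

The money multiplier is m = (1 + c) / (rr + e + c) = (1 + 0.5089) / (0.2134 + 0.012 + 0.5089) ≈ 2.05488.
MB = M / m = 8.77 / 2.05488 ≈ 4.2679 billion.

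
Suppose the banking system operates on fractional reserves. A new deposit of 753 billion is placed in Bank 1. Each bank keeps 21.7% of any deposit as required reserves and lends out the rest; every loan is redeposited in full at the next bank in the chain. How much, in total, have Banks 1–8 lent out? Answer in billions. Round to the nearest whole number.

Bank i lends (1 − rr)^i of the original deposit: Bank 1 lends 753·0.7830 = 589.5990, Bank 2 lends 753·0.7830² ≈ 461.6560, and so on.
Summing a geometric series: total = 753·[0.7830·(1 − 0.7830^8) / (1 − 0.7830)] ≈ 2333.1700 billion.

2333 billion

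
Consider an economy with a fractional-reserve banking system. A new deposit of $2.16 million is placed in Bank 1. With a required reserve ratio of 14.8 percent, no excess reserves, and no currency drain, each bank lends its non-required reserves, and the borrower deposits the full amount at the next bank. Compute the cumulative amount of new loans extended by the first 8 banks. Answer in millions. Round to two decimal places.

Bank i lends (1 − rr)^i of the original deposit: Bank 1 lends 2.16·0.8520 ≈ 1.8403, Bank 2 lends 2.16·0.8520² ≈ 1.5680, and so on.
Summing a geometric series: total = 2.16·[0.8520·(1 − 0.8520^8) / (1 − 0.8520)] ≈ 8.9820 million.

$8.98 million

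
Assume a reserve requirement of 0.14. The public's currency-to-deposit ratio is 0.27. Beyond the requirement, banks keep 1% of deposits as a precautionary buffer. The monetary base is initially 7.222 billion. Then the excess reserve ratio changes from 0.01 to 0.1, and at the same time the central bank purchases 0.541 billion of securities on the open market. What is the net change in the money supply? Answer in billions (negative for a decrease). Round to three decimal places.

Before: m₁ = (1 + 0.27) / (0.14 + 0.01 + 0.27) ≈ 3.02381, MB₁ = 7.222, so M₁ = 3.02381 × 7.222 ≈ 21.838 billion.
After: m₂ = (1 + 0.27) / (0.14 + 0.1 + 0.27) ≈ 2.49020, MB₂ = 7.222 + 0.541 = 7.763, so M₂ = 2.49020 × 7.763 ≈ 19.3314 billion.
ΔM = M₂ − M₁ = 19.3314 − 21.838 = -2.5066 billion.

-2.507 billion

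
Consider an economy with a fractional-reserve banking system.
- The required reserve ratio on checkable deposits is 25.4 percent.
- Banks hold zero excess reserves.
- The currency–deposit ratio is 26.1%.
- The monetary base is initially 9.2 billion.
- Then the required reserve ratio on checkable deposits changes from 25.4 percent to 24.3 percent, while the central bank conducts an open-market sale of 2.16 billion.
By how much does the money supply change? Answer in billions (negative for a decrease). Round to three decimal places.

Before: m₁ = (1 + 0.261) / (0.254 + 0.261) ≈ 2.44854, MB₁ = 9.2, so M₁ = 2.44854 × 9.2 ≈ 22.5266 billion.
After: m₂ = (1 + 0.261) / (0.243 + 0.261) ≈ 2.50198, MB₂ = 9.2 − 2.16 = 7.04, so M₂ = 2.50198 × 7.04 ≈ 17.6139 billion.
ΔM = M₂ − M₁ = 17.6139 − 22.5266 = -4.9127 billion.

-4.913 billion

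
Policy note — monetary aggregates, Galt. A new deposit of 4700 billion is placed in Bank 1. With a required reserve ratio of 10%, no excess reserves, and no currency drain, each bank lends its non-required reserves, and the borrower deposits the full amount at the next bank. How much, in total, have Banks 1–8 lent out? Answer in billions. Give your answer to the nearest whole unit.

Bank i lends (1 − rr)^i of the original deposit: Bank 1 lends 4700·0.9000 = 4230.0000, Bank 2 lends 4700·0.9000² = 3807.0000, and so on.
Summing a geometric series: total = 4700·[0.9000·(1 − 0.9000^8) / (1 − 0.9000)] ≈ 24091.2370 billion.

24091 billion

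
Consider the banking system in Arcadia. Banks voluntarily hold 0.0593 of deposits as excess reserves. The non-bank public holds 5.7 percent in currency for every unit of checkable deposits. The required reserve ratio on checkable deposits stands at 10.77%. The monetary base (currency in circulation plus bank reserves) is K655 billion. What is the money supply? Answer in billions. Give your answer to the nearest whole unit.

K3091 billion

The money multiplier is m = (1 + c) / (rr + e + c) = (1 + 0.057) / (0.1077 + 0.0593 + 0.057) ≈ 4.7188.
So M = m × MB = 4.7188 × 655 = 3090.814 billion.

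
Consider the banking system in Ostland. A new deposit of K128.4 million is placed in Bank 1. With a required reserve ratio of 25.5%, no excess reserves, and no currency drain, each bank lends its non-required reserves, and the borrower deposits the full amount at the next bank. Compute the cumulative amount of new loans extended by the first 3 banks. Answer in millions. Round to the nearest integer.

K220 million

Bank i lends (1 − rr)^i of the original deposit: Bank 1 lends 128.4·0.7450 = 95.6580, Bank 2 lends 128.4·0.7450² ≈ 71.2652, and so on.
Summing a geometric series: total = 128.4·[0.7450·(1 − 0.7450^3) / (1 − 0.7450)] ≈ 220.0158 million.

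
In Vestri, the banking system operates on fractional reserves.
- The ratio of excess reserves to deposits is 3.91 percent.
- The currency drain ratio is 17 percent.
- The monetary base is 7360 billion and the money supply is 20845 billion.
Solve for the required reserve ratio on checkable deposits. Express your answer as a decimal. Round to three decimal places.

Using m = M/MB = 20845/7360 ≈ 2.832201. Since m = (1 + c)/(c + rr + e), the denominator satisfies c + rr + e = (1 + c)/m = (1 + 0.17) / 2.832201 ≈ 0.413106.
With c = 0.17 and e = 0.0391, the required reserve ratio on checkable deposits is 0.413106 − 0.17 − 0.0391 = 0.204006.

0.204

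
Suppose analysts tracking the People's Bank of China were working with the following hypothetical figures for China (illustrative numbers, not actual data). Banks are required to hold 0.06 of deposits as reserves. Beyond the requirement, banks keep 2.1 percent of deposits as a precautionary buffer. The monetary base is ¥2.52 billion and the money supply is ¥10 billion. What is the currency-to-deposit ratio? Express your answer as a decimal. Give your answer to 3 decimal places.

Using m = M/MB = 10/2.52 ≈ 3.968254. From m = (1 + c)/(c + rr + e), rearranging gives 1 + c = m·(c + rr + e), so c·(1 − m) = m·(rr + e) − 1.
Hence c = [m·(rr + e) − 1]/(1 − m) = [3.968254 × (0.06 + 0.021) − 1] / (1 − 3.968254) ≈ 0.228610.

0.229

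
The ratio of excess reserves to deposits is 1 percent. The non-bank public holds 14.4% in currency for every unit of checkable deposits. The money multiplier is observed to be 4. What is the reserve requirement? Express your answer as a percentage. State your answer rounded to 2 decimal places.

13.20%

Using m = 4. Since m = (1 + c)/(c + rr + e), the denominator satisfies c + rr + e = (1 + c)/m = (1 + 0.144) / 4 = 0.286000.
With c = 0.144 and e = 0.01, the reserve requirement is 0.286000 − 0.144 − 0.01 = 0.132.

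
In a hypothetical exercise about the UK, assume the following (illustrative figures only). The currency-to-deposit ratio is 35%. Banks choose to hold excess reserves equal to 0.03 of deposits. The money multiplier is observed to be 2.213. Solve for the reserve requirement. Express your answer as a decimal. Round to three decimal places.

0.230

Using m = 2.213. Since m = (1 + c)/(c + rr + e), the denominator satisfies c + rr + e = (1 + c)/m = (1 + 0.35) / 2.213 ≈ 0.610032.
With c = 0.35 and e = 0.03, the reserve requirement is 0.610032 − 0.35 − 0.03 = 0.230032.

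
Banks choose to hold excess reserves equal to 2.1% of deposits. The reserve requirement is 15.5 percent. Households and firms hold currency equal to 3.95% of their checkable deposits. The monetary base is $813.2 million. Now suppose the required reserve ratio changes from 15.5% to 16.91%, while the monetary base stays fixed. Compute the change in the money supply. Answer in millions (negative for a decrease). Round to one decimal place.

-240.9 million

Initially m₁ = (1 + 0.0395) / (0.155 + 0.021 + 0.0395) ≈ 4.82367, so M₁ = 4.82367 × 813.2 ≈ 3922.6084 million.
After the change m₂ = (1 + 0.0395) / (0.1691 + 0.021 + 0.0395) ≈ 4.52744, so M₂ = 4.52744 × 813.2 ≈ 3681.7142 million.
ΔM = M₂ − M₁ = 3681.7142 − 3922.6084 = -240.8942 million.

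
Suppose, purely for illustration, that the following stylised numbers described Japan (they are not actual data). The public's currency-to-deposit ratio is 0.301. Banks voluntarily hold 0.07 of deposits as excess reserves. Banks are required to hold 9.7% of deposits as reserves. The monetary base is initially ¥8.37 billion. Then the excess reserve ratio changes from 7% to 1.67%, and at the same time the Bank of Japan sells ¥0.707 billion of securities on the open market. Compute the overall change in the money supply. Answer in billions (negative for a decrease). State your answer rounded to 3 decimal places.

Before: m₁ = (1 + 0.301) / (0.097 + 0.07 + 0.301) ≈ 2.77991, MB₁ = 8.37, so M₁ = 2.77991 × 8.37 ≈ 23.2678 billion.
After: m₂ = (1 + 0.301) / (0.097 + 0.0167 + 0.301) ≈ 3.13721, MB₂ = 8.37 − 0.707 = 7.663, so M₂ = 3.13721 × 7.663 ≈ 24.0404 billion.
ΔM = M₂ − M₁ = 24.0404 − 23.2678 = 0.7726 billion.

¥0.773 billion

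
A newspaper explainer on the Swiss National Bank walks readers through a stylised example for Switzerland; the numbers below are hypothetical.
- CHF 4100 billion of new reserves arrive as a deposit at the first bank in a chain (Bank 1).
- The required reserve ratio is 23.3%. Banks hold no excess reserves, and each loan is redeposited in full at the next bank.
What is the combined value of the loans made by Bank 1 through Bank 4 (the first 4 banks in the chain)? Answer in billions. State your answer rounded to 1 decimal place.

Bank i lends (1 − rr)^i of the original deposit: Bank 1 lends 4100·0.7670 = 3144.7000, Bank 2 lends 4100·0.7670² = 2411.9849, and so on.
Summing a geometric series: total = 4100·[0.7670·(1 − 0.7670^4) / (1 − 0.7670)] ≈ 8825.6215 billion.

CHF 8825.6 billion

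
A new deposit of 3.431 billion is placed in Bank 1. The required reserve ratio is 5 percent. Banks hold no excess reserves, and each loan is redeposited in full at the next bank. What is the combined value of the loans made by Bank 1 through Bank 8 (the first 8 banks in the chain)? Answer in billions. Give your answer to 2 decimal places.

21.94 billion

Bank i lends (1 − rr)^i of the original deposit: Bank 1 lends 3.431·0.9500 ≈ 3.2594, Bank 2 lends 3.431·0.9500² ≈ 3.0965, and so on.
Summing a geometric series: total = 3.431·[0.9500·(1 − 0.9500^8) / (1 − 0.9500)] ≈ 21.9413 billion.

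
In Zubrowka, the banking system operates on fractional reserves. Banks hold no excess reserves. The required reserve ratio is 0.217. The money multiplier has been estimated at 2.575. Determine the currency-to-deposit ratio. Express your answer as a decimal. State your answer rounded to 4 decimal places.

Using m = 2.575. From m = (1 + c)/(c + rr + e), rearranging gives 1 + c = m·(c + rr + e), so c·(1 − m) = m·(rr + e) − 1.
Hence c = [m·(rr + e) − 1]/(1 − m) = [2.575 × (0.217 + 0) − 1] / (1 − 2.575) ≈ 0.280143.

0.2801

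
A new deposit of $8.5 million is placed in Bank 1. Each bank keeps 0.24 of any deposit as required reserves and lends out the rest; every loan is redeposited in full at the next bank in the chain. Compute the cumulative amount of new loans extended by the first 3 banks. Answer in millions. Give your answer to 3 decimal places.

Bank i lends (1 − rr)^i of the original deposit: Bank 1 lends 8.5·0.7600 = 6.4600, Bank 2 lends 8.5·0.7600² = 4.9096, and so on.
Summing a geometric series: total = 8.5·[0.7600·(1 − 0.7600^3) / (1 − 0.7600)] ≈ 15.1009 million.

$15.101 million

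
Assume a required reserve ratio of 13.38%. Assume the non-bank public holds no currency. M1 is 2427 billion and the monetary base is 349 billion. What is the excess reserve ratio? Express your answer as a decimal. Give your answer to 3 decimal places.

Using m = M/MB = 2427/349 ≈ 6.954155. Since m = (1 + c)/(c + rr + e), the denominator satisfies c + rr + e = (1 + c)/m = (1 + 0) / 6.954155 ≈ 0.143799.
With c = 0 and rr = 0.1338, the excess reserve ratio is 0.143799 − 0 − 0.1338 = 0.009999.

0.010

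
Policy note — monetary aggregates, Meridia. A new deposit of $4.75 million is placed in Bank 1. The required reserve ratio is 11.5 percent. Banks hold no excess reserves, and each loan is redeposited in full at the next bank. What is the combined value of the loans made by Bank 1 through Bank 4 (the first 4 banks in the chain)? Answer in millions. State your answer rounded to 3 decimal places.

$14.130 million

Bank i lends (1 − rr)^i of the original deposit: Bank 1 lends 4.75·0.8850 ≈ 4.2038, Bank 2 lends 4.75·0.8850² ≈ 3.7203, and so on.
Summing a geometric series: total = 4.75·[0.8850·(1 − 0.8850^4) / (1 − 0.8850)] ≈ 14.1304 million.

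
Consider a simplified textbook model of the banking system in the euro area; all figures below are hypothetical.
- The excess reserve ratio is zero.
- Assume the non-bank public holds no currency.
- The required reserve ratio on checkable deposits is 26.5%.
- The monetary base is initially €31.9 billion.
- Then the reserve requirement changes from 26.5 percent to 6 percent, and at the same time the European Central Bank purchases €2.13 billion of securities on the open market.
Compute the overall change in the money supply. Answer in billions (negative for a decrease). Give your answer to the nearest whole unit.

Before: m₁ = 1 / (0.265) ≈ 3.7736, MB₁ = 31.9, so M₁ = 3.7736 × 31.9 ≈ 120.3778 billion.
After: m₂ = 1 / (0.06) ≈ 16.6667, MB₂ = 31.9 + 2.13 = 34.03, so M₂ = 16.6667 × 34.03 ≈ 567.1678 billion.
ΔM = M₂ − M₁ = 567.1678 − 120.3778 = 446.79 billion.

€447 billion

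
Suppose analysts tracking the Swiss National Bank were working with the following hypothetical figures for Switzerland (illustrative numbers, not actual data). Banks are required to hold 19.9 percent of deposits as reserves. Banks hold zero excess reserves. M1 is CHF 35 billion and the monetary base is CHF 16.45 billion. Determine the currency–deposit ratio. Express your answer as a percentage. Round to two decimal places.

Using m = M/MB = 35/16.45 ≈ 2.127660. From m = (1 + c)/(c + rr + e), rearranging gives 1 + c = m·(c + rr + e), so c·(1 − m) = m·(rr + e) − 1.
Hence c = [m·(rr + e) − 1]/(1 − m) = [2.127660 × (0.199 + 0) − 1] / (1 − 2.127660) ≈ 0.511320.

51.13%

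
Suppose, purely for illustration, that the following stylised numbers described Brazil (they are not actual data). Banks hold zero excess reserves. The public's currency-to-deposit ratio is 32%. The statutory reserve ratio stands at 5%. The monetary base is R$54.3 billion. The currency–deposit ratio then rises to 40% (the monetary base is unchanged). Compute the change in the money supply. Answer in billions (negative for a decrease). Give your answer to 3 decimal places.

Initially m₁ = (1 + 0.32) / (0.05 + 0.32) ≈ 3.567568, so M₁ = 3.567568 × 54.3 ≈ 193.7189 billion.
After the change m₂ = (1 + 0.4) / (0.05 + 0.4) ≈ 3.111111, so M₂ = 3.111111 × 54.3 ≈ 168.9333 billion.
ΔM = M₂ − M₁ = 168.9333 − 193.7189 = -24.7856 billion.

-24.786 billion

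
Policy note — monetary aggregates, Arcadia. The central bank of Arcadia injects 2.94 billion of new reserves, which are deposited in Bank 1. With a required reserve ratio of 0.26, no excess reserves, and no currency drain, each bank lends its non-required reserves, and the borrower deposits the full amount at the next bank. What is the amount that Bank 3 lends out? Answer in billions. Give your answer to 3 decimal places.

Each bank lends a fraction (1 − rr) = 0.7400 of the deposit it receives, so Bank 3 receives 2.94·0.7400^2 and lends 2.94·0.7400^3 ≈ 1.1914 billion.

1.191 billion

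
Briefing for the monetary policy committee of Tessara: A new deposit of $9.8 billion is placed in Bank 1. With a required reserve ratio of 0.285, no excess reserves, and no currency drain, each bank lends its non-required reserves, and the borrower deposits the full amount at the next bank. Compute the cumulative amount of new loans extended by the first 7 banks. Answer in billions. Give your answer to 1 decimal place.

Bank i lends (1 − rr)^i of the original deposit: Bank 1 lends 9.8·0.7150 = 7.0070, Bank 2 lends 9.8·0.7150² ≈ 5.0100, and so on.
Summing a geometric series: total = 9.8·[0.7150·(1 − 0.7150^7) / (1 − 0.7150)] ≈ 22.2373 billion.

$22.2 billion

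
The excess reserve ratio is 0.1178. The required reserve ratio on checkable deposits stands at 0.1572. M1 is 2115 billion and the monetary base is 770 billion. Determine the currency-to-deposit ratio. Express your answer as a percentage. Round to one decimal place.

Using m = M/MB = 2115/770 ≈ 2.746753. From m = (1 + c)/(c + rr + e), rearranging gives 1 + c = m·(c + rr + e), so c·(1 − m) = m·(rr + e) − 1.
Hence c = [m·(rr + e) − 1]/(1 − m) = [2.746753 × (0.1572 + 0.1178) − 1] / (1 − 2.746753) ≈ 0.140056.

14.0%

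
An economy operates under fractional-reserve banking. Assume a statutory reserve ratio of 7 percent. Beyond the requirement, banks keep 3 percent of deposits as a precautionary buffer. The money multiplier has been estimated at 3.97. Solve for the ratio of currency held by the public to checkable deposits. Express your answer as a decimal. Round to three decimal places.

Using m = 3.97. From m = (1 + c)/(c + rr + e), rearranging gives 1 + c = m·(c + rr + e), so c·(1 − m) = m·(rr + e) − 1.
Hence c = [m·(rr + e) − 1]/(1 − m) = [3.97 × (0.07 + 0.03) − 1] / (1 − 3.97) ≈ 0.203030.

0.203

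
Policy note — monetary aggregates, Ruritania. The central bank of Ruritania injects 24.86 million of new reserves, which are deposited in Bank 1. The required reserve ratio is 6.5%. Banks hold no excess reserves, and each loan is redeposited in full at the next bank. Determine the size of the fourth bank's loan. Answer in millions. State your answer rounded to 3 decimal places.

Each bank lends a fraction (1 − rr) = 0.9350 of the deposit it receives, so Bank 4 receives 24.86·0.9350^3 and lends 24.86·0.9350^4 ≈ 18.9997 million.

19.000 million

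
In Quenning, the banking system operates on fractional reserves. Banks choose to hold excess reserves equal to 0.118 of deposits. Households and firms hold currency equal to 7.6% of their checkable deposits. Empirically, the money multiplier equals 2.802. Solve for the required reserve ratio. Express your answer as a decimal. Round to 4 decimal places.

0.1900

Using m = 2.802. Since m = (1 + c)/(c + rr + e), the denominator satisfies c + rr + e = (1 + c)/m = (1 + 0.076) / 2.802 ≈ 0.384011.
With c = 0.076 and e = 0.118, the required reserve ratio is 0.384011 − 0.076 − 0.118 = 0.190011.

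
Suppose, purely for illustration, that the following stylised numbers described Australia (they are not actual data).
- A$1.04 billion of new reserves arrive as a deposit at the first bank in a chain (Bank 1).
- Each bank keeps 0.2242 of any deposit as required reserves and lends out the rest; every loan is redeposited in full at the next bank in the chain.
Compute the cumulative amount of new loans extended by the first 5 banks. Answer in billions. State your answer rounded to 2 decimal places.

A$2.59 billion

Bank i lends (1 − rr)^i of the original deposit: Bank 1 lends 1.04·0.7758 ≈ 0.8068, Bank 2 lends 1.04·0.7758² ≈ 0.6259, and so on.
Summing a geometric series: total = 1.04·[0.7758·(1 − 0.7758^5) / (1 − 0.7758)] ≈ 2.5874 billion.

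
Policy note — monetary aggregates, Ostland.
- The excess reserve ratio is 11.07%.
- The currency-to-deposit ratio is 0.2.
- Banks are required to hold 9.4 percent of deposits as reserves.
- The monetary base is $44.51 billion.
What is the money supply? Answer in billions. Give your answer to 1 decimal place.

The money multiplier is m = (1 + c) / (rr + e + c) = (1 + 0.2) / (0.094 + 0.1107 + 0.2) ≈ 2.9652.
So M = m × MB = 2.9652 × 44.51 ≈ 131.9811 billion.

$132.0 billion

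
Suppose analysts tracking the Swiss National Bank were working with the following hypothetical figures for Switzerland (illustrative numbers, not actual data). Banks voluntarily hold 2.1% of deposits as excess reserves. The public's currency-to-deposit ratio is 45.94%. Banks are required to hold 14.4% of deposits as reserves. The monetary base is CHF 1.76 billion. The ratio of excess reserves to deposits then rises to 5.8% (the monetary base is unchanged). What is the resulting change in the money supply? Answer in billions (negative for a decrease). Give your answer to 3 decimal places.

-0.230 billion

Initially m₁ = (1 + 0.4594) / (0.144 + 0.021 + 0.4594) ≈ 2.33728, so M₁ = 2.33728 × 1.76 ≈ 4.1136 billion.
After the change m₂ = (1 + 0.4594) / (0.144 + 0.058 + 0.4594) ≈ 2.20653, so M₂ = 2.20653 × 1.76 ≈ 3.8835 billion.
ΔM = M₂ − M₁ = 3.8835 − 4.1136 = -0.2301 billion.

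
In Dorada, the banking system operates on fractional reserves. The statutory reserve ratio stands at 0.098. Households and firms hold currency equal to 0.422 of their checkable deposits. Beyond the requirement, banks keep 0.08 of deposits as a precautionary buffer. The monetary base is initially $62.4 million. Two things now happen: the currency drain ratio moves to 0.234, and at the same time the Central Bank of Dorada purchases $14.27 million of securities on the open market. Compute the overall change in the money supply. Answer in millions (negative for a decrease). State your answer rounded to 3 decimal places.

$81.750 million

Before: m₁ = (1 + 0.422) / (0.098 + 0.08 + 0.422) = 2.37, MB₁ = 62.4, so M₁ = 2.37 × 62.4 = 147.888 million.
After: m₂ = (1 + 0.234) / (0.098 + 0.08 + 0.234) ≈ 2.995146, MB₂ = 62.4 + 14.27 = 76.67, so M₂ = 2.995146 × 76.67 ≈ 229.6378 million.
ΔM = M₂ − M₁ = 229.6378 − 147.888 = 81.7498 million.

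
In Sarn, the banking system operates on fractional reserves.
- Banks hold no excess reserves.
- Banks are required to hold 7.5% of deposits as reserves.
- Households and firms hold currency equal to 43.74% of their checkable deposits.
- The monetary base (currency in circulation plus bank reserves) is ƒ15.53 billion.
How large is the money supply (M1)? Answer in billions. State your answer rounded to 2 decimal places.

The money multiplier is m = (1 + c) / (rr + c) = (1 + 0.4374) / (0.075 + 0.4374) ≈ 2.80523.
So M = m × MB = 2.80523 × 15.53 ≈ 43.5652 billion.

ƒ43.57 billion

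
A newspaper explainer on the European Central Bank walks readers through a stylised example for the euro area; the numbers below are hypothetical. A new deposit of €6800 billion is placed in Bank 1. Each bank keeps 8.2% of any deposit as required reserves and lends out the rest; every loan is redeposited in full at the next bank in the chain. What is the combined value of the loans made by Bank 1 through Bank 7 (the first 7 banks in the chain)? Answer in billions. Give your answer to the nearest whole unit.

Bank i lends (1 − rr)^i of the original deposit: Bank 1 lends 6800·0.9180 = 6242.4000, Bank 2 lends 6800·0.9180² = 5730.5232, and so on.
Summing a geometric series: total = 6800·[0.9180·(1 − 0.9180^7) / (1 − 0.9180)] ≈ 34301.7753 billion.

€34302 billion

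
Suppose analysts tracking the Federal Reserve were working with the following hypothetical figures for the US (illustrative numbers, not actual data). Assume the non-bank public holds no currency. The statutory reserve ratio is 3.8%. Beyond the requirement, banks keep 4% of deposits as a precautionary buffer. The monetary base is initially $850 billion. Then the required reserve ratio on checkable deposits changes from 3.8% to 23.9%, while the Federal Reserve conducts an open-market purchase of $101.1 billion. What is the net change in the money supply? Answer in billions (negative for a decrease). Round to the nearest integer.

Before: m₁ = 1 / (0.038 + 0.04) ≈ 12.8205, MB₁ = 850, so M₁ = 12.8205 × 850 = 10897.425 billion.
After: m₂ = 1 / (0.239 + 0.04) ≈ 3.5842, MB₂ = 850 + 101.1 = 951.1, so M₂ = 3.5842 × 951.1 ≈ 3408.9326 billion.
ΔM = M₂ − M₁ = 3408.9326 − 10897.425 = -7488.4924 billion.

-7488 billion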